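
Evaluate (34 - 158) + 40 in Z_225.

141

34 - 158 = -124 ≡ 101 (mod 225)
101 + 40 = 141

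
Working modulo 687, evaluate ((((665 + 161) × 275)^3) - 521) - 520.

455

665 + 161 = 826 ≡ 139 (mod 687)
139 × 275 = 38225 ≡ 440 (mod 687)
(440)^3 ≡ 122 (mod 687)
122 - 521 = -399 ≡ 288 (mod 687)
288 - 520 = -232 ≡ 455 (mod 687)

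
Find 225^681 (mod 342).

681 in binary is 1010101001, i.e. 681 = 512 + 128 + 32 + 8 + 1.
225^1 ≡ 225 (mod 342)
225^2 ≡ 225^2 = 50625 ≡ 9 (mod 342)
225^4 ≡ 9^2 = 81 (mod 342)
225^8 ≡ 81^2 = 6561 ≡ 63 (mod 342)
225^16 ≡ 63^2 = 3969 ≡ 207 (mod 342)
225^32 ≡ 207^2 = 42849 ≡ 99 (mod 342)
225^64 ≡ 99^2 = 9801 ≡ 225 (mod 342)
225^128 ≡ 225^2 = 50625 ≡ 9 (mod 342)
225^256 ≡ 9^2 = 81 (mod 342)
225^512 ≡ 81^2 = 6561 ≡ 63 (mod 342)
225^681 = 225^512 * 225^128 * 225^32 * 225^8 * 225^1 ≡ 63 * 9 * 99 * 63 * 225 (mod 342).
Accumulate the product:
63 * 9 = 567 ≡ 225
225 * 99 = 22275 ≡ 45
45 * 63 = 2835 ≡ 99
99 * 225 = 22275 ≡ 45

45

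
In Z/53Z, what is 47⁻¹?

By the extended Euclidean algorithm:
53 = 1×47 + 6
47 = 7×6 + 5
6 = 1×5 + 1
5 = 5×1 + 0
gcd(47, 53) = 1, so the inverse exists.
Bézout: 1 = 8×53 − 9×47.
So 47⁻¹ ≡ −9 ≡ 44 (mod 53).

44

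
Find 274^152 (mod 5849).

2213

152 in binary is 10011000, i.e. 152 = 128 + 16 + 8.
274^1 ≡ 274 (mod 5849)
274^2 ≡ 274^2 = 75076 ≡ 4888 (mod 5849)
274^4 ≡ 4888^2 = 23892544 ≡ 5228 (mod 5849)
274^8 ≡ 5228^2 = 27331984 ≡ 5456 (mod 5849)
274^16 ≡ 5456^2 = 29767936 ≡ 2375 (mod 5849)
274^32 ≡ 2375^2 = 5640625 ≡ 2189 (mod 5849)
274^64 ≡ 2189^2 = 4791721 ≡ 1390 (mod 5849)
274^128 ≡ 1390^2 = 1932100 ≡ 1930 (mod 5849)
274^152 = 274^128 * 274^16 * 274^8 ≡ 1930 * 2375 * 5456 (mod 5849).
Accumulate the product:
1930 * 2375 = 4583750 ≡ 3983
3983 * 5456 = 21731248 ≡ 2213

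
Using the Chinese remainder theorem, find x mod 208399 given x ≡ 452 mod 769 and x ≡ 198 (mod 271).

71200

769⁻¹ mod 271: 769*117 ≡ 1 (mod 271), so 769⁻¹ ≡ 117.
x = 452 + 769*((198 − 452)*117 mod 271) = 452 + 769*92 = 71200.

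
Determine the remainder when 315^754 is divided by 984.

Using repeated squaring:
754 in binary is 1011110010, i.e. 754 = 512 + 128 + 64 + 32 + 16 + 2.
315^1 ≡ 315 (mod 984)
315^2 ≡ 315^2 = 99225 ≡ 825 (mod 984)
315^4 ≡ 825^2 = 680625 ≡ 681 (mod 984)
315^8 ≡ 681^2 = 463761 ≡ 297 (mod 984)
315^16 ≡ 297^2 = 88209 ≡ 633 (mod 984)
315^32 ≡ 633^2 = 400689 ≡ 201 (mod 984)
315^64 ≡ 201^2 = 40401 ≡ 57 (mod 984)
315^128 ≡ 57^2 = 3249 ≡ 297 (mod 984)
315^256 ≡ 297^2 = 88209 ≡ 633 (mod 984)
315^512 ≡ 633^2 = 400689 ≡ 201 (mod 984)
315^754 = 315^512 * 315^128 * 315^64 * 315^32 * 315^16 * 315^2 ≡ 201 * 297 * 57 * 201 * 633 * 825 (mod 984).
Accumulate the product:
201 * 297 = 59697 ≡ 657
657 * 57 = 37449 ≡ 57
57 * 201 = 11457 ≡ 633
633 * 633 = 400689 ≡ 201
201 * 825 = 165825 ≡ 513

513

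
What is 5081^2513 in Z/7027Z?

3825

Compute successive squares:
2513 in binary is 100111010001, i.e. 2513 = 2048 + 256 + 128 + 64 + 16 + 1.
5081^1 ≡ 5081 (mod 7027)
5081^2 ≡ 5081^2 = 25816561 ≡ 6390 (mod 7027)
5081^4 ≡ 6390^2 = 40832100 ≡ 5230 (mod 7027)
5081^8 ≡ 5230^2 = 27352900 ≡ 3816 (mod 7027)
5081^16 ≡ 3816^2 = 14561856 ≡ 1912 (mod 7027)
5081^32 ≡ 1912^2 = 3655744 ≡ 1704 (mod 7027)
5081^64 ≡ 1704^2 = 2903616 ≡ 1465 (mod 7027)
5081^128 ≡ 1465^2 = 2146225 ≡ 2990 (mod 7027)
5081^256 ≡ 2990^2 = 8940100 ≡ 1756 (mod 7027)
5081^512 ≡ 1756^2 = 3083536 ≡ 5710 (mod 7027)
5081^1024 ≡ 5710^2 = 32604100 ≡ 5847 (mod 7027)
5081^2048 ≡ 5847^2 = 34187409 ≡ 1054 (mod 7027)
5081^2513 = 5081^2048 · 5081^256 · 5081^128 · 5081^64 · 5081^16 · 5081^1 ≡ 1054 · 1756 · 2990 · 1465 · 1912 · 5081 (mod 7027).
Accumulate the product:
1054 · 1756 = 1850824 ≡ 2723
2723 · 2990 = 8141770 ≡ 4504
4504 · 1465 = 6598360 ≡ 7
7 · 1912 = 13384 ≡ 6357
6357 · 5081 = 32299917 ≡ 3825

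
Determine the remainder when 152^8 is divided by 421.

152

152^1 ≡ 152 (mod 421)
152^2 ≡ 152^2 = 23104 ≡ 370 (mod 421)
152^4 ≡ 370^2 = 136900 ≡ 75 (mod 421)
152^8 ≡ 75^2 = 5625 ≡ 152 (mod 421)
So 152^8 ≡ 152 (mod 421).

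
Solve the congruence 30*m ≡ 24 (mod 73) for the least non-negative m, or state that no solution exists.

30

gcd(30, 73) = 1, so a unique solution mod 73 exists.
30⁻¹ ≡ 56 (mod 73).
m ≡ 56*24 ≡ 30 (mod 73).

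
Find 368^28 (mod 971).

131

By square-and-multiply:
28 in binary is 11100, i.e. 28 = 16 + 8 + 4.
368^1 ≡ 368 (mod 971)
368^2 ≡ 368^2 = 135424 ≡ 455 (mod 971)
368^4 ≡ 455^2 = 207025 ≡ 202 (mod 971)
368^8 ≡ 202^2 = 40804 ≡ 22 (mod 971)
368^16 ≡ 22^2 = 484 (mod 971)
368^28 = 368^16 · 368^8 · 368^4 ≡ 484 · 22 · 202 (mod 971).
Accumulate the product:
484 · 22 = 10648 ≡ 938
938 · 202 = 189476 ≡ 131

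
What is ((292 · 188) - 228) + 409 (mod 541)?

292 · 188 = 54896 ≡ 255 (mod 541)
255 - 228 = 27
27 + 409 = 436

436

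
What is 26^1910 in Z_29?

4

Using repeated squaring:
1910 in binary is 11101110110, i.e. 1910 = 1024 + 512 + 256 + 64 + 32 + 16 + 4 + 2.
26^1 ≡ 26 (mod 29)
26^2 ≡ 26^2 = 676 ≡ 9 (mod 29)
26^4 ≡ 9^2 = 81 ≡ 23 (mod 29)
26^8 ≡ 23^2 = 529 ≡ 7 (mod 29)
26^16 ≡ 7^2 = 49 ≡ 20 (mod 29)
26^32 ≡ 20^2 = 400 ≡ 23 (mod 29)
26^64 ≡ 23^2 = 529 ≡ 7 (mod 29)
26^128 ≡ 7^2 = 49 ≡ 20 (mod 29)
26^256 ≡ 20^2 = 400 ≡ 23 (mod 29)
26^512 ≡ 23^2 = 529 ≡ 7 (mod 29)
26^1024 ≡ 7^2 = 49 ≡ 20 (mod 29)
26^1910 = 26^1024 × 26^512 × 26^256 × 26^64 × 26^32 × 26^16 × 26^4 × 26^2 ≡ 20 × 7 × 23 × 7 × 23 × 20 × 23 × 9 (mod 29).
Accumulate the product:
20 × 7 = 140 ≡ 24
24 × 23 = 552 ≡ 1
1 × 7 = 7
7 × 23 = 161 ≡ 16
16 × 20 = 320 ≡ 1
1 × 23 = 23
23 × 9 = 207 ≡ 4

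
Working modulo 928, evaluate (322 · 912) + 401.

817

322 · 912 = 293664 ≡ 416 (mod 928)
416 + 401 = 817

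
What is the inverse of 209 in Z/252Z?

By the extended Euclidean algorithm:
252 = 1·209 + 43
209 = 4·43 + 37
43 = 1·37 + 6
37 = 6·6 + 1
6 = 6·1 + 0
gcd(209, 252) = 1, so the inverse exists.
Back-substitute for 1:
1 = 1·37 − 6·6
  = −6·43 + 7·37
  = 7·209 − 34·43
  = −34·252 + 41·209
So 209⁻¹ ≡ 41 (mod 252).

41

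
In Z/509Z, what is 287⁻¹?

94

509 = 1×287 + 222
287 = 1×222 + 65
222 = 3×65 + 27
65 = 2×27 + 11
27 = 2×11 + 5
11 = 2×5 + 1
5 = 5×1 + 0
gcd(287, 509) = 1, so the inverse exists.
Back-substitute for 1:
1 = 1×11 − 2×5
  = −2×27 + 5×11
  = 5×65 − 12×27
  = −12×222 + 41×65
  = 41×287 − 53×222
  = −53×509 + 94×287
So 287⁻¹ ≡ 94 (mod 509).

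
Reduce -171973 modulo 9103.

984

-171973 = -19·9103 + 984, so -171973 ≡ 984 (mod 9103).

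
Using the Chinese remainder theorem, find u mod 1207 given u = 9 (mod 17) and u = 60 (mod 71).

17⁻¹ mod 71: 17×46 ≡ 1 (mod 71), so 17⁻¹ ≡ 46.
u = 9 + 17×((60 − 9)×46 mod 71) = 9 + 17×3 = 60.

60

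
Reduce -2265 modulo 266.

129

-2265 = -9·266 + 129, so -2265 ≡ 129 (mod 266).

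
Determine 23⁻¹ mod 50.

37

50 = 2*23 + 4
23 = 5*4 + 3
4 = 1*3 + 1
3 = 3*1 + 0
gcd(23, 50) = 1, so the inverse exists.
Back-substitute for 1:
1 = 1*4 − 1*3
  = −1*23 + 6*4
  = 6*50 − 13*23
So 23⁻¹ ≡ −13 ≡ 37 (mod 50).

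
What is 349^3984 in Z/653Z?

349^1 ≡ 349 (mod 653)
349^2 ≡ 349^2 = 121801 ≡ 343 (mod 653)
349^4 ≡ 343^2 = 117649 ≡ 109 (mod 653)
349^8 ≡ 109^2 = 11881 ≡ 127 (mod 653)
349^16 ≡ 127^2 = 16129 ≡ 457 (mod 653)
349^32 ≡ 457^2 = 208849 ≡ 542 (mod 653)
349^64 ≡ 542^2 = 293764 ≡ 567 (mod 653)
349^128 ≡ 567^2 = 321489 ≡ 213 (mod 653)
349^256 ≡ 213^2 = 45369 ≡ 312 (mod 653)
349^512 ≡ 312^2 = 97344 ≡ 47 (mod 653)
349^1024 ≡ 47^2 = 2209 ≡ 250 (mod 653)
349^2048 ≡ 250^2 = 62500 ≡ 465 (mod 653)
349^3984 = 349^2048 · 349^1024 · 349^512 · 349^256 · 349^128 · 349^16 ≡ 465 · 250 · 47 · 312 · 213 · 457 (mod 653).
Accumulate the product:
465 · 250 = 116250 ≡ 16
16 · 47 = 752 ≡ 99
99 · 312 = 30888 ≡ 197
197 · 213 = 41961 ≡ 169
169 · 457 = 77233 ≡ 179

179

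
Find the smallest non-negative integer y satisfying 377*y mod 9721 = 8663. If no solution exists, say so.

5541

gcd(377, 9721) = 1, so a unique solution mod 9721 exists.
377⁻¹ ≡ 6601 (mod 9721).
y ≡ 6601*8663 ≡ 5541 (mod 9721).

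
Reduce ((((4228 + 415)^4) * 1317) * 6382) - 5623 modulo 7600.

4228 + 415 = 4643
(4643)^4 ≡ 2401 (mod 7600)
2401 * 1317 = 3162117 ≡ 517 (mod 7600)
517 * 6382 = 3299494 ≡ 1094 (mod 7600)
1094 - 5623 = -4529 ≡ 3071 (mod 7600)

3071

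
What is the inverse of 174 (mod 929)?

Run the extended Euclidean algorithm:
929 = 5×174 + 59
174 = 2×59 + 56
59 = 1×56 + 3
56 = 18×3 + 2
3 = 1×2 + 1
2 = 2×1 + 0
gcd(174, 929) = 1, so the inverse exists.
Back-substitute for 1:
1 = 1×3 − 1×2
  = −1×56 + 19×3
  = 19×59 − 20×56
  = −20×174 + 59×59
  = 59×929 − 315×174
So 174⁻¹ ≡ −315 ≡ 614 (mod 929).

614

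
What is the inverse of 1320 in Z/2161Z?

1570

Apply the Euclidean algorithm and back-substitute:
2161 = 1·1320 + 841
1320 = 1·841 + 479
841 = 1·479 + 362
479 = 1·362 + 117
362 = 3·117 + 11
117 = 10·11 + 7
11 = 1·7 + 4
7 = 1·4 + 3
4 = 1·3 + 1
3 = 3·1 + 0
gcd(1320, 2161) = 1, so the inverse exists.
Back-substitute for 1:
1 = 1·4 − 1·3
  = −1·7 + 2·4
  = 2·11 − 3·7
  = −3·117 + 32·11
  = 32·362 − 99·117
  = −99·479 + 131·362
  = 131·841 − 230·479
  = −230·1320 + 361·841
  = 361·2161 − 591·1320
So 1320⁻¹ ≡ −591 ≡ 1570 (mod 2161).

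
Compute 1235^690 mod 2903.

2697

Compute successive squares:
1235^1 ≡ 1235 (mod 2903)
1235^2 ≡ 1235^2 = 1525225 ≡ 1150 (mod 2903)
1235^4 ≡ 1150^2 = 1322500 ≡ 1635 (mod 2903)
1235^8 ≡ 1635^2 = 2673225 ≡ 2465 (mod 2903)
1235^16 ≡ 2465^2 = 6076225 ≡ 246 (mod 2903)
1235^32 ≡ 246^2 = 60516 ≡ 2456 (mod 2903)
1235^64 ≡ 2456^2 = 6031936 ≡ 2405 (mod 2903)
1235^128 ≡ 2405^2 = 5784025 ≡ 1249 (mod 2903)
1235^256 ≡ 1249^2 = 1560001 ≡ 1090 (mod 2903)
1235^512 ≡ 1090^2 = 1188100 ≡ 773 (mod 2903)
1235^690 = 1235^512 * 1235^128 * 1235^32 * 1235^16 * 1235^2 ≡ 773 * 1249 * 2456 * 246 * 1150 (mod 2903).
Accumulate the product:
773 * 1249 = 965477 ≡ 1681
1681 * 2456 = 4128536 ≡ 470
470 * 246 = 115620 ≡ 2403
2403 * 1150 = 2763450 ≡ 2697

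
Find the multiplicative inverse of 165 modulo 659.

Run the extended Euclidean algorithm:
659 = 3*165 + 164
165 = 1*164 + 1
164 = 164*1 + 0
gcd(165, 659) = 1, so the inverse exists.
Bézout: 1 = −1*659 + 4*165.
So 165⁻¹ ≡ 4 (mod 659).

4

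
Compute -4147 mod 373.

329

-4147 = -12×373 + 329, so -4147 ≡ 329 (mod 373).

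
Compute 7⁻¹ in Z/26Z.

15

Apply the Euclidean algorithm and back-substitute:
26 = 3×7 + 5
7 = 1×5 + 2
5 = 2×2 + 1
2 = 2×1 + 0
gcd(7, 26) = 1, so the inverse exists.
Back-substitute for 1:
1 = 1×5 − 2×2
  = −2×7 + 3×5
  = 3×26 − 11×7
So 7⁻¹ ≡ −11 ≡ 15 (mod 26).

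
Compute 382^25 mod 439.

280

25 in binary is 11001, i.e. 25 = 16 + 8 + 1.
382^1 ≡ 382 (mod 439)
382^2 ≡ 382^2 = 145924 ≡ 176 (mod 439)
382^4 ≡ 176^2 = 30976 ≡ 246 (mod 439)
382^8 ≡ 246^2 = 60516 ≡ 373 (mod 439)
382^16 ≡ 373^2 = 139129 ≡ 405 (mod 439)
382^25 = 382^16 * 382^8 * 382^1 ≡ 405 * 373 * 382 (mod 439).
Accumulate the product:
405 * 373 = 151065 ≡ 49
49 * 382 = 18718 ≡ 280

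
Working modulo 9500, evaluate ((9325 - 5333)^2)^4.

6716

9325 - 5333 = 3992
(3992)^2 ≡ 4564 (mod 9500)
(4564)^4 ≡ 6716 (mod 9500)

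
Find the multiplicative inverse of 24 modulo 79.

79 = 3·24 + 7
24 = 3·7 + 3
7 = 2·3 + 1
3 = 3·1 + 0
gcd(24, 79) = 1, so the inverse exists.
Bézout: 1 = 7·79 − 23·24.
So 24⁻¹ ≡ −23 ≡ 56 (mod 79).

56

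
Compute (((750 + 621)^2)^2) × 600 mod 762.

750 + 621 = 1371 ≡ 609 (mod 762)
(609)^2 ≡ 549 (mod 762)
(549)^2 ≡ 411 (mod 762)
411 × 600 = 246600 ≡ 474 (mod 762)

474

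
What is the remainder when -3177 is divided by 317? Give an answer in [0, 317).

310

-3177 = -11*317 + 310, so -3177 ≡ 310 (mod 317).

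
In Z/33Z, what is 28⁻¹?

13

Apply the Euclidean algorithm and back-substitute:
33 = 1·28 + 5
28 = 5·5 + 3
5 = 1·3 + 2
3 = 1·2 + 1
2 = 2·1 + 0
gcd(28, 33) = 1, so the inverse exists.
Back-substitute for 1:
1 = 1·3 − 1·2
  = −1·5 + 2·3
  = 2·28 − 11·5
  = −11·33 + 13·28
So 28⁻¹ ≡ 13 (mod 33).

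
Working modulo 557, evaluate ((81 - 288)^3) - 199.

81 - 288 = -207 ≡ 350 (mod 557)
(350)^3 ≡ 482 (mod 557)
482 - 199 = 283

283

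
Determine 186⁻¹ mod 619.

416

Apply the Euclidean algorithm and back-substitute:
619 = 3·186 + 61
186 = 3·61 + 3
61 = 20·3 + 1
3 = 3·1 + 0
gcd(186, 619) = 1, so the inverse exists.
Back-substitute for 1:
1 = 1·61 − 20·3
  = −20·186 + 61·61
  = 61·619 − 203·186
So 186⁻¹ ≡ −203 ≡ 416 (mod 619).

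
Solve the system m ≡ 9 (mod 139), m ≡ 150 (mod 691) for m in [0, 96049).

139⁻¹ mod 691: 139*174 ≡ 1 (mod 691), so 139⁻¹ ≡ 174.
m = 9 + 139*((150 − 9)*174 mod 691) = 9 + 139*349 = 48520.

48520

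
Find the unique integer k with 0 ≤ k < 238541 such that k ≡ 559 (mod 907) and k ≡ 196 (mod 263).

907⁻¹ mod 263: 907*185 ≡ 1 (mod 263), so 907⁻¹ ≡ 185.
k = 559 + 907*((196 − 559)*185 mod 263) = 559 + 907*173 = 157470.

157470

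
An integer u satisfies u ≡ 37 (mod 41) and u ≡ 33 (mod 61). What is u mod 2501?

2046

41⁻¹ mod 61: 41·3 ≡ 1 (mod 61), so 41⁻¹ ≡ 3.
u = 37 + 41·((33 − 37)·3 mod 61) = 37 + 41·49 = 2046.
Check: 2046 mod 41 = 37, 2046 mod 61 = 33. ✓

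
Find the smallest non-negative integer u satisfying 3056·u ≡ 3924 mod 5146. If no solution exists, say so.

1830

gcd(3056, 5146) = 2, and 2 | 3924, so solutions exist.
Divide through by 2: 1528·u ≡ 1962 mod 2573.
1528⁻¹ ≡ 1433 (mod 2573).
u ≡ 1433·1962 ≡ 1830 (mod 2573).
The smallest non-negative solution is u = 1830.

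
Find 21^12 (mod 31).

By square-and-multiply:
21^1 ≡ 21 (mod 31)
21^2 ≡ 21^2 = 441 ≡ 7 (mod 31)
21^4 ≡ 7^2 = 49 ≡ 18 (mod 31)
21^8 ≡ 18^2 = 324 ≡ 14 (mod 31)
21^12 = 21^8 * 21^4 ≡ 14 * 18 (mod 31).
14 * 18 = 252 ≡ 4 (mod 31).

4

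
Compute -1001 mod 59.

-1001 = -17*59 + 2, so -1001 ≡ 2 (mod 59).

2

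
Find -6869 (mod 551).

-6869 = -13*551 + 294, so -6869 ≡ 294 (mod 551).

294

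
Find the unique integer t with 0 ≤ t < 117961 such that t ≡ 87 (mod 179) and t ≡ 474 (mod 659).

67033

179⁻¹ mod 659: 179*81 ≡ 1 (mod 659), so 179⁻¹ ≡ 81.
t = 87 + 179*((474 − 87)*81 mod 659) = 87 + 179*374 = 67033.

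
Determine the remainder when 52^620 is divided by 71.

48

620 in binary is 1001101100, i.e. 620 = 512 + 64 + 32 + 8 + 4.
52^1 ≡ 52 (mod 71)
52^2 ≡ 52^2 = 2704 ≡ 6 (mod 71)
52^4 ≡ 6^2 = 36 (mod 71)
52^8 ≡ 36^2 = 1296 ≡ 18 (mod 71)
52^16 ≡ 18^2 = 324 ≡ 40 (mod 71)
52^32 ≡ 40^2 = 1600 ≡ 38 (mod 71)
52^64 ≡ 38^2 = 1444 ≡ 24 (mod 71)
52^128 ≡ 24^2 = 576 ≡ 8 (mod 71)
52^256 ≡ 8^2 = 64 (mod 71)
52^512 ≡ 64^2 = 4096 ≡ 49 (mod 71)
52^620 = 52^512 × 52^64 × 52^32 × 52^8 × 52^4 ≡ 49 × 24 × 38 × 18 × 36 (mod 71).
Accumulate the product:
49 × 24 = 1176 ≡ 40
40 × 38 = 1520 ≡ 29
29 × 18 = 522 ≡ 25
25 × 36 = 900 ≡ 48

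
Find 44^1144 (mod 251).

1144 in binary is 10001111000, i.e. 1144 = 1024 + 64 + 32 + 16 + 8.
44^1 ≡ 44 (mod 251)
44^2 ≡ 44^2 = 1936 ≡ 179 (mod 251)
44^4 ≡ 179^2 = 32041 ≡ 164 (mod 251)
44^8 ≡ 164^2 = 26896 ≡ 39 (mod 251)
44^16 ≡ 39^2 = 1521 ≡ 15 (mod 251)
44^32 ≡ 15^2 = 225 (mod 251)
44^64 ≡ 225^2 = 50625 ≡ 174 (mod 251)
44^128 ≡ 174^2 = 30276 ≡ 156 (mod 251)
44^256 ≡ 156^2 = 24336 ≡ 240 (mod 251)
44^512 ≡ 240^2 = 57600 ≡ 121 (mod 251)
44^1024 ≡ 121^2 = 14641 ≡ 83 (mod 251)
44^1144 = 44^1024 · 44^64 · 44^32 · 44^16 · 44^8 ≡ 83 · 174 · 225 · 15 · 39 (mod 251).
Accumulate the product:
83 · 174 = 14442 ≡ 135
135 · 225 = 30375 ≡ 4
4 · 15 = 60
60 · 39 = 2340 ≡ 81

81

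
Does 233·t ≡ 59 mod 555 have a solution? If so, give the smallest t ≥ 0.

298

gcd(233, 555) = 1, so a unique solution mod 555 exists.
233⁻¹ ≡ 212 (mod 555).
t ≡ 212·59 ≡ 298 (mod 555).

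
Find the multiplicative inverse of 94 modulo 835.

684

Apply the Euclidean algorithm and back-substitute:
835 = 8*94 + 83
94 = 1*83 + 11
83 = 7*11 + 6
11 = 1*6 + 5
6 = 1*5 + 1
5 = 5*1 + 0
gcd(94, 835) = 1, so the inverse exists.
Back-substitute for 1:
1 = 1*6 − 1*5
  = −1*11 + 2*6
  = 2*83 − 15*11
  = −15*94 + 17*83
  = 17*835 − 151*94
So 94⁻¹ ≡ −151 ≡ 684 (mod 835).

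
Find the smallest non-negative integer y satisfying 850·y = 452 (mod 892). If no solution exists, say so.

414

gcd(850, 892) = 2, and 2 | 452, so solutions exist.
Divide through by 2: 425·y ≡ 226 mod 446.
425⁻¹ ≡ 361 (mod 446).
y ≡ 361·226 ≡ 414 (mod 446).
The smallest non-negative solution is y = 414.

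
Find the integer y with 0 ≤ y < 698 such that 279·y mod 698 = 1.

By the extended Euclidean algorithm:
698 = 2·279 + 140
279 = 1·140 + 139
140 = 1·139 + 1
139 = 139·1 + 0
gcd(279, 698) = 1, so the inverse exists.
Back-substitute for 1:
1 = 1·140 − 1·139
  = −1·279 + 2·140
  = 2·698 − 5·279
So 279⁻¹ ≡ −5 ≡ 693 (mod 698).

693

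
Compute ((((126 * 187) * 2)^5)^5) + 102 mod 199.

126 * 187 = 23562 ≡ 80 (mod 199)
80 * 2 = 160
(160)^5 ≡ 13 (mod 199)
(13)^5 ≡ 158 (mod 199)
158 + 102 = 260 ≡ 61 (mod 199)

61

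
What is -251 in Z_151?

-251 = -2×151 + 51, so -251 ≡ 51 (mod 151).

51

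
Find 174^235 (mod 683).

Using repeated squaring:
235 in binary is 11101011, i.e. 235 = 128 + 64 + 32 + 8 + 2 + 1.
174^1 ≡ 174 (mod 683)
174^2 ≡ 174^2 = 30276 ≡ 224 (mod 683)
174^4 ≡ 224^2 = 50176 ≡ 317 (mod 683)
174^8 ≡ 317^2 = 100489 ≡ 88 (mod 683)
174^16 ≡ 88^2 = 7744 ≡ 231 (mod 683)
174^32 ≡ 231^2 = 53361 ≡ 87 (mod 683)
174^64 ≡ 87^2 = 7569 ≡ 56 (mod 683)
174^128 ≡ 56^2 = 3136 ≡ 404 (mod 683)
174^235 = 174^128 × 174^64 × 174^32 × 174^8 × 174^2 × 174^1 ≡ 404 × 56 × 87 × 88 × 224 × 174 (mod 683).
Accumulate the product:
404 × 56 = 22624 ≡ 85
85 × 87 = 7395 ≡ 565
565 × 88 = 49720 ≡ 544
544 × 224 = 121856 ≡ 282
282 × 174 = 49068 ≡ 575

575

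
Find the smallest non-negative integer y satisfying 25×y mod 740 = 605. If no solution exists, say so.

gcd(25, 740) = 5, and 5 | 605, so solutions exist.
Divide through by 5: 5×y mod 148 = 121.
5⁻¹ ≡ 89 (mod 148).
y ≡ 89×121 ≡ 113 (mod 148).
The smallest non-negative solution is y = 113.

113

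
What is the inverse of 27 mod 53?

53 = 1·27 + 26
27 = 1·26 + 1
26 = 26·1 + 0
gcd(27, 53) = 1, so the inverse exists.
Back-substitute for 1:
1 = 1·27 − 1·26
  = −1·53 + 2·27
So 27⁻¹ ≡ 2 (mod 53).

2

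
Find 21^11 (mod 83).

11 in binary is 1011, i.e. 11 = 8 + 2 + 1.
21^1 ≡ 21 (mod 83)
21^2 ≡ 21^2 = 441 ≡ 26 (mod 83)
21^4 ≡ 26^2 = 676 ≡ 12 (mod 83)
21^8 ≡ 12^2 = 144 ≡ 61 (mod 83)
21^11 = 21^8 × 21^2 × 21^1 ≡ 61 × 26 × 21 (mod 83).
Accumulate the product:
61 × 26 = 1586 ≡ 9
9 × 21 = 189 ≡ 23

23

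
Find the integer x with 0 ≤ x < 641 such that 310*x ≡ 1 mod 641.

122

641 = 2×310 + 21
310 = 14×21 + 16
21 = 1×16 + 5
16 = 3×5 + 1
5 = 5×1 + 0
gcd(310, 641) = 1, so the inverse exists.
Back-substitute for 1:
1 = 1×16 − 3×5
  = −3×21 + 4×16
  = 4×310 − 59×21
  = −59×641 + 122×310
So 310⁻¹ ≡ 122 (mod 641).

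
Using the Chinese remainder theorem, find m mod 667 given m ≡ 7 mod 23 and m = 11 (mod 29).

214

23⁻¹ mod 29: 23×24 ≡ 1 (mod 29), so 23⁻¹ ≡ 24.
m = 7 + 23×((11 − 7)×24 mod 29) = 7 + 23×9 = 214.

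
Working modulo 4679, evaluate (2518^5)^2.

4646

(2518)^5 ≡ 328 (mod 4679)
(328)^2 ≡ 4646 (mod 4679)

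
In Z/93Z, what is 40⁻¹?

Apply the Euclidean algorithm and back-substitute:
93 = 2×40 + 13
40 = 3×13 + 1
13 = 13×1 + 0
gcd(40, 93) = 1, so the inverse exists.
Bézout: 1 = −3×93 + 7×40.
So 40⁻¹ ≡ 7 (mod 93).

7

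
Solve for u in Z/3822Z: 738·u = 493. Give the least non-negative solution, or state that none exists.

gcd(738, 3822) = 6, and 6 does not divide 493.
So the congruence has no solution.

no solution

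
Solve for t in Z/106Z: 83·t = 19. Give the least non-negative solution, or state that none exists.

13

gcd(83, 106) = 1, so a unique solution mod 106 exists.
83⁻¹ ≡ 23 (mod 106).
t ≡ 23·19 ≡ 13 (mod 106).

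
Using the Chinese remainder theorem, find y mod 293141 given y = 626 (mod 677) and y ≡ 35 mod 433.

7396

677⁻¹ mod 433: 677×126 ≡ 1 (mod 433), so 677⁻¹ ≡ 126.
y = 626 + 677×((35 − 626)×126 mod 433) = 626 + 677×10 = 7396.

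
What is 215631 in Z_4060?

451

215631 = 53*4060 + 451, so 215631 ≡ 451 (mod 4060).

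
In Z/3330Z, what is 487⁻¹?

3330 = 6×487 + 408
487 = 1×408 + 79
408 = 5×79 + 13
79 = 6×13 + 1
13 = 13×1 + 0
gcd(487, 3330) = 1, so the inverse exists.
Back-substitute for 1:
1 = 1×79 − 6×13
  = −6×408 + 31×79
  = 31×487 − 37×408
  = −37×3330 + 253×487
So 487⁻¹ ≡ 253 (mod 3330).

253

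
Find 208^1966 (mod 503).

By square-and-multiply:
1966 in binary is 11110101110, i.e. 1966 = 1024 + 512 + 256 + 128 + 32 + 8 + 4 + 2.
208^1 ≡ 208 (mod 503)
208^2 ≡ 208^2 = 43264 ≡ 6 (mod 503)
208^4 ≡ 6^2 = 36 (mod 503)
208^8 ≡ 36^2 = 1296 ≡ 290 (mod 503)
208^16 ≡ 290^2 = 84100 ≡ 99 (mod 503)
208^32 ≡ 99^2 = 9801 ≡ 244 (mod 503)
208^64 ≡ 244^2 = 59536 ≡ 182 (mod 503)
208^128 ≡ 182^2 = 33124 ≡ 429 (mod 503)
208^256 ≡ 429^2 = 184041 ≡ 446 (mod 503)
208^512 ≡ 446^2 = 198916 ≡ 231 (mod 503)
208^1024 ≡ 231^2 = 53361 ≡ 43 (mod 503)
208^1966 = 208^1024 × 208^512 × 208^256 × 208^128 × 208^32 × 208^8 × 208^4 × 208^2 ≡ 43 × 231 × 446 × 429 × 244 × 290 × 36 × 6 (mod 503).
Accumulate the product:
43 × 231 = 9933 ≡ 376
376 × 446 = 167696 ≡ 197
197 × 429 = 84513 ≡ 9
9 × 244 = 2196 ≡ 184
184 × 290 = 53360 ≡ 42
42 × 36 = 1512 ≡ 3
3 × 6 = 18

18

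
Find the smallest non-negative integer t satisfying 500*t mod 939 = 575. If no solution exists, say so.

gcd(500, 939) = 1, so a unique solution mod 939 exists.
500⁻¹ ≡ 77 (mod 939).
t ≡ 77*575 ≡ 142 (mod 939).

142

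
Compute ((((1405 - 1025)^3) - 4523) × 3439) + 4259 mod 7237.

1405 - 1025 = 380
(380)^3 ≡ 1066 (mod 7237)
1066 - 4523 = -3457 ≡ 3780 (mod 7237)
3780 × 3439 = 12999420 ≡ 1768 (mod 7237)
1768 + 4259 = 6027

6027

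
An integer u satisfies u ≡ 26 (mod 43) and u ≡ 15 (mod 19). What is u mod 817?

43⁻¹ mod 19: 43·4 ≡ 1 (mod 19), so 43⁻¹ ≡ 4.
u = 26 + 43·((15 − 26)·4 mod 19) = 26 + 43·13 = 585.

585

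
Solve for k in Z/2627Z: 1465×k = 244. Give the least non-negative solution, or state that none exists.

149

gcd(1465, 2627) = 1, so a unique solution mod 2627 exists.
1465⁻¹ ≡ 1734 (mod 2627).
k ≡ 1734×244 ≡ 149 (mod 2627).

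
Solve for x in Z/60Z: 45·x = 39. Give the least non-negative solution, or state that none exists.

gcd(45, 60) = 15, and 15 does not divide 39.
So the congruence has no solution.

no solution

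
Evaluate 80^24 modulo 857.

80^1 ≡ 80 (mod 857)
80^2 ≡ 80^2 = 6400 ≡ 401 (mod 857)
80^4 ≡ 401^2 = 160801 ≡ 542 (mod 857)
80^8 ≡ 542^2 = 293764 ≡ 670 (mod 857)
80^16 ≡ 670^2 = 448900 ≡ 689 (mod 857)
80^24 = 80^16 × 80^8 ≡ 689 × 670 (mod 857).
689 × 670 = 461630 ≡ 564 (mod 857).

564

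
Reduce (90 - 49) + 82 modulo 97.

26

90 - 49 = 41
41 + 82 = 123 ≡ 26 (mod 97)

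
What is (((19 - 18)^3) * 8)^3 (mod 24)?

19 - 18 = 1
(1)^3 ≡ 1 (mod 24)
1 * 8 = 8
(8)^3 ≡ 8 (mod 24)

8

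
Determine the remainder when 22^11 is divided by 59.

48

22^1 ≡ 22 (mod 59)
22^2 ≡ 22^2 = 484 ≡ 12 (mod 59)
22^4 ≡ 12^2 = 144 ≡ 26 (mod 59)
22^8 ≡ 26^2 = 676 ≡ 27 (mod 59)
22^11 = 22^8 * 22^2 * 22^1 ≡ 27 * 12 * 22 (mod 59).
Accumulate the product:
27 * 12 = 324 ≡ 29
29 * 22 = 638 ≡ 48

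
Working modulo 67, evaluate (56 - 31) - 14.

11

56 - 31 = 25
25 - 14 = 11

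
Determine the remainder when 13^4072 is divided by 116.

13^1 ≡ 13 (mod 116)
13^2 ≡ 13^2 = 169 ≡ 53 (mod 116)
13^4 ≡ 53^2 = 2809 ≡ 25 (mod 116)
13^8 ≡ 25^2 = 625 ≡ 45 (mod 116)
13^16 ≡ 45^2 = 2025 ≡ 53 (mod 116)
13^32 ≡ 53^2 = 2809 ≡ 25 (mod 116)
13^64 ≡ 25^2 = 625 ≡ 45 (mod 116)
13^128 ≡ 45^2 = 2025 ≡ 53 (mod 116)
13^256 ≡ 53^2 = 2809 ≡ 25 (mod 116)
13^512 ≡ 25^2 = 625 ≡ 45 (mod 116)
13^1024 ≡ 45^2 = 2025 ≡ 53 (mod 116)
13^2048 ≡ 53^2 = 2809 ≡ 25 (mod 116)
13^4072 = 13^2048 × 13^1024 × 13^512 × 13^256 × 13^128 × 13^64 × 13^32 × 13^8 ≡ 25 × 53 × 45 × 25 × 53 × 45 × 25 × 45 (mod 116).
Accumulate the product:
25 × 53 = 1325 ≡ 49
49 × 45 = 2205 ≡ 1
1 × 25 = 25
25 × 53 = 1325 ≡ 49
49 × 45 = 2205 ≡ 1
1 × 25 = 25
25 × 45 = 1125 ≡ 81

81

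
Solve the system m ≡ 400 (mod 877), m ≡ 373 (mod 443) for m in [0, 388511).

3031

877⁻¹ mod 443: 877×246 ≡ 1 (mod 443), so 877⁻¹ ≡ 246.
m = 400 + 877×((373 − 400)×246 mod 443) = 400 + 877×3 = 3031.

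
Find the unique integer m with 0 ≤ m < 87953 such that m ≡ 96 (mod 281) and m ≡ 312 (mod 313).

64164

281⁻¹ mod 313: 281·88 ≡ 1 (mod 313), so 281⁻¹ ≡ 88.
m = 96 + 281·((312 − 96)·88 mod 313) = 96 + 281·228 = 64164.
Check: 64164 mod 281 = 96, 64164 mod 313 = 312. ✓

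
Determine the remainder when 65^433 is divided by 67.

16

By square-and-multiply:
433 in binary is 110110001, i.e. 433 = 256 + 128 + 32 + 16 + 1.
65^1 ≡ 65 (mod 67)
65^2 ≡ 65^2 = 4225 ≡ 4 (mod 67)
65^4 ≡ 4^2 = 16 (mod 67)
65^8 ≡ 16^2 = 256 ≡ 55 (mod 67)
65^16 ≡ 55^2 = 3025 ≡ 10 (mod 67)
65^32 ≡ 10^2 = 100 ≡ 33 (mod 67)
65^64 ≡ 33^2 = 1089 ≡ 17 (mod 67)
65^128 ≡ 17^2 = 289 ≡ 21 (mod 67)
65^256 ≡ 21^2 = 441 ≡ 39 (mod 67)
65^433 = 65^256 · 65^128 · 65^32 · 65^16 · 65^1 ≡ 39 · 21 · 33 · 10 · 65 (mod 67).
Accumulate the product:
39 · 21 = 819 ≡ 15
15 · 33 = 495 ≡ 26
26 · 10 = 260 ≡ 59
59 · 65 = 3835 ≡ 16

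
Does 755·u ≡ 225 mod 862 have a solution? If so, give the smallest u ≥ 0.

gcd(755, 862) = 1, so a unique solution mod 862 exists.
755⁻¹ ≡ 145 (mod 862).
u ≡ 145·225 ≡ 731 (mod 862).

731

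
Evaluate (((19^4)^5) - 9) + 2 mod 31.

29

(19)^4 ≡ 28 (mod 31)
(28)^5 ≡ 5 (mod 31)
5 - 9 = -4 ≡ 27 (mod 31)
27 + 2 = 29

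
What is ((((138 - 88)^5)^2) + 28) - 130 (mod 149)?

138 - 88 = 50
(50)^5 ≡ 65 (mod 149)
(65)^2 ≡ 53 (mod 149)
53 + 28 = 81
81 - 130 = -49 ≡ 100 (mod 149)

100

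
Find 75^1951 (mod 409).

394

1951 in binary is 11110011111, i.e. 1951 = 1024 + 512 + 256 + 128 + 16 + 8 + 4 + 2 + 1.
75^1 ≡ 75 (mod 409)
75^2 ≡ 75^2 = 5625 ≡ 308 (mod 409)
75^4 ≡ 308^2 = 94864 ≡ 385 (mod 409)
75^8 ≡ 385^2 = 148225 ≡ 167 (mod 409)
75^16 ≡ 167^2 = 27889 ≡ 77 (mod 409)
75^32 ≡ 77^2 = 5929 ≡ 203 (mod 409)
75^64 ≡ 203^2 = 41209 ≡ 309 (mod 409)
75^128 ≡ 309^2 = 95481 ≡ 184 (mod 409)
75^256 ≡ 184^2 = 33856 ≡ 318 (mod 409)
75^512 ≡ 318^2 = 101124 ≡ 101 (mod 409)
75^1024 ≡ 101^2 = 10201 ≡ 385 (mod 409)
75^1951 = 75^1024 · 75^512 · 75^256 · 75^128 · 75^16 · 75^8 · 75^4 · 75^2 · 75^1 ≡ 385 · 101 · 318 · 184 · 77 · 167 · 385 · 308 · 75 (mod 409).
Accumulate the product:
385 · 101 = 38885 ≡ 30
30 · 318 = 9540 ≡ 133
133 · 184 = 24472 ≡ 341
341 · 77 = 26257 ≡ 81
81 · 167 = 13527 ≡ 30
30 · 385 = 11550 ≡ 98
98 · 308 = 30184 ≡ 327
327 · 75 = 24525 ≡ 394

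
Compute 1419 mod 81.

1419 = 17*81 + 42, so 1419 ≡ 42 (mod 81).

42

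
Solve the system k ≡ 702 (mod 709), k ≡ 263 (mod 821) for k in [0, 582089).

445245

709⁻¹ mod 821: 709*799 ≡ 1 (mod 821), so 709⁻¹ ≡ 799.
k = 702 + 709*((263 − 702)*799 mod 821) = 702 + 709*627 = 445245.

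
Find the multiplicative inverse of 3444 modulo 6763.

5194

Run the extended Euclidean algorithm:
6763 = 1·3444 + 3319
3444 = 1·3319 + 125
3319 = 26·125 + 69
125 = 1·69 + 56
69 = 1·56 + 13
56 = 4·13 + 4
13 = 3·4 + 1
4 = 4·1 + 0
gcd(3444, 6763) = 1, so the inverse exists.
Back-substitute for 1:
1 = 1·13 − 3·4
  = −3·56 + 13·13
  = 13·69 − 16·56
  = −16·125 + 29·69
  = 29·3319 − 770·125
  = −770·3444 + 799·3319
  = 799·6763 − 1569·3444
So 3444⁻¹ ≡ −1569 ≡ 5194 (mod 6763).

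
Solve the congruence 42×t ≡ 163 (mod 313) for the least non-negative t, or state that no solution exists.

gcd(42, 313) = 1, so a unique solution mod 313 exists.
42⁻¹ ≡ 82 (mod 313).
t ≡ 82×163 ≡ 220 (mod 313).

220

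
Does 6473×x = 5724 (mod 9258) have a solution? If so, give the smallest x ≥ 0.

5094

gcd(6473, 9258) = 1, so a unique solution mod 9258 exists.
6473⁻¹ ≡ 7187 (mod 9258).
x ≡ 7187×5724 ≡ 5094 (mod 9258).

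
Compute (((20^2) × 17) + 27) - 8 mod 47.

(20)^2 ≡ 24 (mod 47)
24 × 17 = 408 ≡ 32 (mod 47)
32 + 27 = 59 ≡ 12 (mod 47)
12 - 8 = 4

4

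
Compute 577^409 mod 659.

291

Compute successive squares:
577^1 ≡ 577 (mod 659)
577^2 ≡ 577^2 = 332929 ≡ 134 (mod 659)
577^4 ≡ 134^2 = 17956 ≡ 163 (mod 659)
577^8 ≡ 163^2 = 26569 ≡ 209 (mod 659)
577^16 ≡ 209^2 = 43681 ≡ 187 (mod 659)
577^32 ≡ 187^2 = 34969 ≡ 42 (mod 659)
577^64 ≡ 42^2 = 1764 ≡ 446 (mod 659)
577^128 ≡ 446^2 = 198916 ≡ 557 (mod 659)
577^256 ≡ 557^2 = 310249 ≡ 519 (mod 659)
577^409 = 577^256 · 577^128 · 577^16 · 577^8 · 577^1 ≡ 519 · 557 · 187 · 209 · 577 (mod 659).
Accumulate the product:
519 · 557 = 289083 ≡ 441
441 · 187 = 82467 ≡ 92
92 · 209 = 19228 ≡ 117
117 · 577 = 67509 ≡ 291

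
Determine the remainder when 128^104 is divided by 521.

104 in binary is 1101000, i.e. 104 = 64 + 32 + 8.
128^1 ≡ 128 (mod 521)
128^2 ≡ 128^2 = 16384 ≡ 233 (mod 521)
128^4 ≡ 233^2 = 54289 ≡ 105 (mod 521)
128^8 ≡ 105^2 = 11025 ≡ 84 (mod 521)
128^16 ≡ 84^2 = 7056 ≡ 283 (mod 521)
128^32 ≡ 283^2 = 80089 ≡ 376 (mod 521)
128^64 ≡ 376^2 = 141376 ≡ 185 (mod 521)
128^104 = 128^64 * 128^32 * 128^8 ≡ 185 * 376 * 84 (mod 521).
Accumulate the product:
185 * 376 = 69560 ≡ 267
267 * 84 = 22428 ≡ 25

25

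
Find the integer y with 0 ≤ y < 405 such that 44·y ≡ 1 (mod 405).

359

Apply the Euclidean algorithm and back-substitute:
405 = 9×44 + 9
44 = 4×9 + 8
9 = 1×8 + 1
8 = 8×1 + 0
gcd(44, 405) = 1, so the inverse exists.
Back-substitute for 1:
1 = 1×9 − 1×8
  = −1×44 + 5×9
  = 5×405 − 46×44
So 44⁻¹ ≡ −46 ≡ 359 (mod 405).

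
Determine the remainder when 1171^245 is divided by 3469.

245 in binary is 11110101, i.e. 245 = 128 + 64 + 32 + 16 + 4 + 1.
1171^1 ≡ 1171 (mod 3469)
1171^2 ≡ 1171^2 = 1371241 ≡ 986 (mod 3469)
1171^4 ≡ 986^2 = 972196 ≡ 876 (mod 3469)
1171^8 ≡ 876^2 = 767376 ≡ 727 (mod 3469)
1171^16 ≡ 727^2 = 528529 ≡ 1241 (mod 3469)
1171^32 ≡ 1241^2 = 1540081 ≡ 3314 (mod 3469)
1171^64 ≡ 3314^2 = 10982596 ≡ 3211 (mod 3469)
1171^128 ≡ 3211^2 = 10310521 ≡ 653 (mod 3469)
1171^245 = 1171^128 × 1171^64 × 1171^32 × 1171^16 × 1171^4 × 1171^1 ≡ 653 × 3211 × 3314 × 1241 × 876 × 1171 (mod 3469).
Accumulate the product:
653 × 3211 = 2096783 ≡ 1507
1507 × 3314 = 4994198 ≡ 2307
2307 × 1241 = 2862987 ≡ 1062
1062 × 876 = 930312 ≡ 620
620 × 1171 = 726020 ≡ 999

999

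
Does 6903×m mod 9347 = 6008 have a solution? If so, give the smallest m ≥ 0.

gcd(6903, 9347) = 13, and 13 does not divide 6008.
So the congruence has no solution.

no solution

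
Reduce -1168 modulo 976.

-1168 = -2*976 + 784, so -1168 ≡ 784 (mod 976).

784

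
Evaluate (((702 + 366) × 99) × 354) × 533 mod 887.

666

702 + 366 = 1068 ≡ 181 (mod 887)
181 × 99 = 17919 ≡ 179 (mod 887)
179 × 354 = 63366 ≡ 389 (mod 887)
389 × 533 = 207337 ≡ 666 (mod 887)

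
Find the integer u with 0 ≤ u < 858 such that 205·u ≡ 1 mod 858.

745

By the extended Euclidean algorithm:
858 = 4*205 + 38
205 = 5*38 + 15
38 = 2*15 + 8
15 = 1*8 + 7
8 = 1*7 + 1
7 = 7*1 + 0
gcd(205, 858) = 1, so the inverse exists.
Back-substitute for 1:
1 = 1*8 − 1*7
  = −1*15 + 2*8
  = 2*38 − 5*15
  = −5*205 + 27*38
  = 27*858 − 113*205
So 205⁻¹ ≡ −113 ≡ 745 (mod 858).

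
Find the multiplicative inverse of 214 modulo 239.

86

239 = 1×214 + 25
214 = 8×25 + 14
25 = 1×14 + 11
14 = 1×11 + 3
11 = 3×3 + 2
3 = 1×2 + 1
2 = 2×1 + 0
gcd(214, 239) = 1, so the inverse exists.
Back-substitute for 1:
1 = 1×3 − 1×2
  = −1×11 + 4×3
  = 4×14 − 5×11
  = −5×25 + 9×14
  = 9×214 − 77×25
  = −77×239 + 86×214
So 214⁻¹ ≡ 86 (mod 239).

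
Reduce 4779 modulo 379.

231

4779 = 12*379 + 231, so 4779 ≡ 231 (mod 379).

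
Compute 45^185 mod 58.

185 in binary is 10111001, i.e. 185 = 128 + 32 + 16 + 8 + 1.
45^1 ≡ 45 (mod 58)
45^2 ≡ 45^2 = 2025 ≡ 53 (mod 58)
45^4 ≡ 53^2 = 2809 ≡ 25 (mod 58)
45^8 ≡ 25^2 = 625 ≡ 45 (mod 58)
45^16 ≡ 45^2 = 2025 ≡ 53 (mod 58)
45^32 ≡ 53^2 = 2809 ≡ 25 (mod 58)
45^64 ≡ 25^2 = 625 ≡ 45 (mod 58)
45^128 ≡ 45^2 = 2025 ≡ 53 (mod 58)
45^185 = 45^128 × 45^32 × 45^16 × 45^8 × 45^1 ≡ 53 × 25 × 53 × 45 × 45 (mod 58).
Accumulate the product:
53 × 25 = 1325 ≡ 49
49 × 53 = 2597 ≡ 45
45 × 45 = 2025 ≡ 53
53 × 45 = 2385 ≡ 7

7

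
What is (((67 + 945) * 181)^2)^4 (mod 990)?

67 + 945 = 1012 ≡ 22 (mod 990)
22 * 181 = 3982 ≡ 22 (mod 990)
(22)^2 ≡ 484 (mod 990)
(484)^4 ≡ 286 (mod 990)

286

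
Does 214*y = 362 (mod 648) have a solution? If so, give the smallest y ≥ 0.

gcd(214, 648) = 2, and 2 | 362, so solutions exist.
Divide through by 2: 107*y mod 324 = 181.
107⁻¹ ≡ 215 (mod 324).
y ≡ 215*181 ≡ 35 (mod 324).
The smallest non-negative solution is y = 35.

35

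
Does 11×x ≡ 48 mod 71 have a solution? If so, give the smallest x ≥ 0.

gcd(11, 71) = 1, so a unique solution mod 71 exists.
11⁻¹ ≡ 13 (mod 71).
x ≡ 13×48 ≡ 56 (mod 71).

56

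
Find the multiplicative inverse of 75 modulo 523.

265

By the extended Euclidean algorithm:
523 = 6×75 + 73
75 = 1×73 + 2
73 = 36×2 + 1
2 = 2×1 + 0
gcd(75, 523) = 1, so the inverse exists.
Bézout: 1 = 37×523 − 258×75.
So 75⁻¹ ≡ −258 ≡ 265 (mod 523).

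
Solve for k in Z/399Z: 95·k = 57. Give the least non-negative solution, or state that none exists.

9

gcd(95, 399) = 19, and 19 | 57, so solutions exist.
Divide through by 19: 5·k mod 21 = 3.
5⁻¹ ≡ 17 (mod 21).
k ≡ 17·3 ≡ 9 (mod 21).
The smallest non-negative solution is k = 9.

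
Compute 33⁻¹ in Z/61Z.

37

Run the extended Euclidean algorithm:
61 = 1·33 + 28
33 = 1·28 + 5
28 = 5·5 + 3
5 = 1·3 + 2
3 = 1·2 + 1
2 = 2·1 + 0
gcd(33, 61) = 1, so the inverse exists.
Back-substitute for 1:
1 = 1·3 − 1·2
  = −1·5 + 2·3
  = 2·28 − 11·5
  = −11·33 + 13·28
  = 13·61 − 24·33
So 33⁻¹ ≡ −24 ≡ 37 (mod 61).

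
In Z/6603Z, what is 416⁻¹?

6603 = 15×416 + 363
416 = 1×363 + 53
363 = 6×53 + 45
53 = 1×45 + 8
45 = 5×8 + 5
8 = 1×5 + 3
5 = 1×3 + 2
3 = 1×2 + 1
2 = 2×1 + 0
gcd(416, 6603) = 1, so the inverse exists.
Bézout: 1 = −157×6603 + 2492×416.
So 416⁻¹ ≡ 2492 (mod 6603).

2492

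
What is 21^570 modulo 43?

16

570 in binary is 1000111010, i.e. 570 = 512 + 32 + 16 + 8 + 2.
21^1 ≡ 21 (mod 43)
21^2 ≡ 21^2 = 441 ≡ 11 (mod 43)
21^4 ≡ 11^2 = 121 ≡ 35 (mod 43)
21^8 ≡ 35^2 = 1225 ≡ 21 (mod 43)
21^16 ≡ 21^2 = 441 ≡ 11 (mod 43)
21^32 ≡ 11^2 = 121 ≡ 35 (mod 43)
21^64 ≡ 35^2 = 1225 ≡ 21 (mod 43)
21^128 ≡ 21^2 = 441 ≡ 11 (mod 43)
21^256 ≡ 11^2 = 121 ≡ 35 (mod 43)
21^512 ≡ 35^2 = 1225 ≡ 21 (mod 43)
21^570 = 21^512 * 21^32 * 21^16 * 21^8 * 21^2 ≡ 21 * 35 * 11 * 21 * 11 (mod 43).
Accumulate the product:
21 * 35 = 735 ≡ 4
4 * 11 = 44 ≡ 1
1 * 21 = 21
21 * 11 = 231 ≡ 16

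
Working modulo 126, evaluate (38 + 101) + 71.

84

38 + 101 = 139 ≡ 13 (mod 126)
13 + 71 = 84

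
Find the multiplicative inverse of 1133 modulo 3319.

Run the extended Euclidean algorithm:
3319 = 2*1133 + 1053
1133 = 1*1053 + 80
1053 = 13*80 + 13
80 = 6*13 + 2
13 = 6*2 + 1
2 = 2*1 + 0
gcd(1133, 3319) = 1, so the inverse exists.
Back-substitute for 1:
1 = 1*13 − 6*2
  = −6*80 + 37*13
  = 37*1053 − 487*80
  = −487*1133 + 524*1053
  = 524*3319 − 1535*1133
So 1133⁻¹ ≡ −1535 ≡ 1784 (mod 3319).

1784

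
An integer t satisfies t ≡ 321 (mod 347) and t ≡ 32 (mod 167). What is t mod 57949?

14895

347⁻¹ mod 167: 347×90 ≡ 1 (mod 167), so 347⁻¹ ≡ 90.
t = 321 + 347×((32 − 321)×90 mod 167) = 321 + 347×42 = 14895.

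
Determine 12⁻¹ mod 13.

12

By the extended Euclidean algorithm:
13 = 1*12 + 1
12 = 12*1 + 0
gcd(12, 13) = 1, so the inverse exists.
Back-substitute for 1:
1 = 1*13 − 1*12
So 12⁻¹ ≡ −1 ≡ 12 (mod 13).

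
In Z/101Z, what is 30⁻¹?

Apply the Euclidean algorithm and back-substitute:
101 = 3*30 + 11
30 = 2*11 + 8
11 = 1*8 + 3
8 = 2*3 + 2
3 = 1*2 + 1
2 = 2*1 + 0
gcd(30, 101) = 1, so the inverse exists.
Bézout: 1 = 11*101 − 37*30.
So 30⁻¹ ≡ −37 ≡ 64 (mod 101).

64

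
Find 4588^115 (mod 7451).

5905

Compute successive squares:
4588^1 ≡ 4588 (mod 7451)
4588^2 ≡ 4588^2 = 21049744 ≡ 669 (mod 7451)
4588^4 ≡ 669^2 = 447561 ≡ 501 (mod 7451)
4588^8 ≡ 501^2 = 251001 ≡ 5118 (mod 7451)
4588^16 ≡ 5118^2 = 26193924 ≡ 3659 (mod 7451)
4588^32 ≡ 3659^2 = 13388281 ≡ 6285 (mod 7451)
4588^64 ≡ 6285^2 = 39501225 ≡ 3474 (mod 7451)
4588^115 = 4588^64 * 4588^32 * 4588^16 * 4588^2 * 4588^1 ≡ 3474 * 6285 * 3659 * 669 * 4588 (mod 7451).
Accumulate the product:
3474 * 6285 = 21834090 ≡ 2660
2660 * 3659 = 9732940 ≡ 1934
1934 * 669 = 1293846 ≡ 4823
4823 * 4588 = 22127924 ≡ 5905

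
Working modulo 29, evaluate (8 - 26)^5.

14

8 - 26 = -18 ≡ 11 (mod 29)
(11)^5 ≡ 14 (mod 29)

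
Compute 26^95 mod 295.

146

Using repeated squaring:
26^1 ≡ 26 (mod 295)
26^2 ≡ 26^2 = 676 ≡ 86 (mod 295)
26^4 ≡ 86^2 = 7396 ≡ 21 (mod 295)
26^8 ≡ 21^2 = 441 ≡ 146 (mod 295)
26^16 ≡ 146^2 = 21316 ≡ 76 (mod 295)
26^32 ≡ 76^2 = 5776 ≡ 171 (mod 295)
26^64 ≡ 171^2 = 29241 ≡ 36 (mod 295)
26^95 = 26^64 * 26^16 * 26^8 * 26^4 * 26^2 * 26^1 ≡ 36 * 76 * 146 * 21 * 86 * 26 (mod 295).
Accumulate the product:
36 * 76 = 2736 ≡ 81
81 * 146 = 11826 ≡ 26
26 * 21 = 546 ≡ 251
251 * 86 = 21586 ≡ 51
51 * 26 = 1326 ≡ 146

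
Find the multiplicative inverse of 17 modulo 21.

21 = 1*17 + 4
17 = 4*4 + 1
4 = 4*1 + 0
gcd(17, 21) = 1, so the inverse exists.
Back-substitute for 1:
1 = 1*17 − 4*4
  = −4*21 + 5*17
So 17⁻¹ ≡ 5 (mod 21).

5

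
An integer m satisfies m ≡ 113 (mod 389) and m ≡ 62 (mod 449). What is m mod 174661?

61575

389⁻¹ mod 449: 389×217 ≡ 1 (mod 449), so 389⁻¹ ≡ 217.
m = 113 + 389×((62 − 113)×217 mod 449) = 113 + 389×158 = 61575.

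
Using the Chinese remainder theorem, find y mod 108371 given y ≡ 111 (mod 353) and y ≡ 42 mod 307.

353⁻¹ mod 307: 353×287 ≡ 1 (mod 307), so 353⁻¹ ≡ 287.
y = 111 + 353×((42 − 111)×287 mod 307) = 111 + 353×152 = 53767.

53767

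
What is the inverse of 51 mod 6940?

6940 = 136×51 + 4
51 = 12×4 + 3
4 = 1×3 + 1
3 = 3×1 + 0
gcd(51, 6940) = 1, so the inverse exists.
Back-substitute for 1:
1 = 1×4 − 1×3
  = −1×51 + 13×4
  = 13×6940 − 1769×51
So 51⁻¹ ≡ −1769 ≡ 5171 (mod 6940).

5171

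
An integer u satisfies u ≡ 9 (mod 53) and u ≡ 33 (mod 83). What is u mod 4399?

2606

53⁻¹ mod 83: 53·47 ≡ 1 (mod 83), so 53⁻¹ ≡ 47.
u = 9 + 53·((33 − 9)·47 mod 83) = 9 + 53·49 = 2606.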